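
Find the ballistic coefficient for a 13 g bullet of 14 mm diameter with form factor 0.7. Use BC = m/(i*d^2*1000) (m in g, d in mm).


BC = m/(i*d^2*1000) = 13/(0.7 * 14^2 * 1000) = 9.475e-05

9.475e-05


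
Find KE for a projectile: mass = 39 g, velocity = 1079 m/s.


E = 0.5*m*v^2 = 0.5*0.039*1079^2 = 22703 J

22703 J


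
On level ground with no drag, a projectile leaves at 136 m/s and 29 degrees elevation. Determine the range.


R = v0^2 * sin(2*theta) / g = 136^2 * sin(2*29°) / 9.81 = 1599 m

1599 m


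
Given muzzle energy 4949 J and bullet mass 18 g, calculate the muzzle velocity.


v = sqrt(2*E/m) = sqrt(2*4949/0.018) = 741.5 m/s

741.5 m/s


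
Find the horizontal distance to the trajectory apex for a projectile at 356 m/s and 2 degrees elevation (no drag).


R = v0^2*sin(2*theta)/g = 356^2*sin(2*2°)/9.81 = 901.188 m
apex_dist = R/2 = 901.188/2 = 450.6 m

450.6 m


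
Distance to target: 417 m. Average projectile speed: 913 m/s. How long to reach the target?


t = d/v = 417/913 = 0.4567 s

0.4567 s


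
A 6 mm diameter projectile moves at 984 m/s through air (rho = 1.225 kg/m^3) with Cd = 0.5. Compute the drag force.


A = pi*(d/2)^2 = pi*(6/2000)^2 = 2.82743e-05 m^2
Fd = 0.5*Cd*rho*A*v^2 = 0.5*0.5*1.225*2.82743e-05*984^2 = 8.384 N

8.384 N


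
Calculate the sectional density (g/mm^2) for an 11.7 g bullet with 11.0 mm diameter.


SD = m/d^2 = 11.7/11.0^2 = 0.09669 g/mm^2

0.09669 g/mm^2


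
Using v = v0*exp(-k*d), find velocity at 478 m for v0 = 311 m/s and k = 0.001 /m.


v = v0*exp(-k*d) = 311*exp(-0.001*478) = 192.8 m/s

192.8 m/s


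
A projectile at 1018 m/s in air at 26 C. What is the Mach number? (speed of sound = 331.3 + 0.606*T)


a = 331.3 + 0.606*(26) = 347.056 m/s
M = v/a = 1018/347.056 = 2.933

2.933


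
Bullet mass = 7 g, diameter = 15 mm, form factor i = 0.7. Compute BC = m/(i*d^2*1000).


BC = m/(i*d^2*1000) = 7/(0.7 * 15^2 * 1000) = 4.444e-05

4.444e-05


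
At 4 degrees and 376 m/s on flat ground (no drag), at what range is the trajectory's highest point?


R = v0^2*sin(2*theta)/g = 376^2*sin(2*4°)/9.81 = 2005.68 m
apex_dist = R/2 = 2005.68/2 = 1003 m

1003 m


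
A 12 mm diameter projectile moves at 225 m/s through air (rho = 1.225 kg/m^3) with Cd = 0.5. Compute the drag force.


A = pi*(d/2)^2 = pi*(12/2000)^2 = 1.13097e-04 m^2
Fd = 0.5*Cd*rho*A*v^2 = 0.5*0.5*1.225*1.13097e-04*225^2 = 1.753 N

1.753 N


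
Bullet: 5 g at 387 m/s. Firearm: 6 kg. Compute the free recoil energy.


v_r = m_p*v_p/m_gun = 0.005*387/6 = 0.3225 m/s, E_r = 0.5*m_gun*v_r^2 = 0.5*6*0.3225^2 = 0.312 J

0.312 J


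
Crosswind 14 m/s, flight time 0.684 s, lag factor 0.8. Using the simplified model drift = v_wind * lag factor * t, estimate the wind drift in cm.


drift = v_wind * lag * t = 14 * 0.8 * 0.684 = 7.6608 m ≈ 766.1 cm

766.1 cm


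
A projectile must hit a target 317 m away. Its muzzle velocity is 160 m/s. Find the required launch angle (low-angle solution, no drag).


sin(2*theta) = R*g/v0^2 = 317*9.81/160^2 = 0.121475, theta = arcsin(0.121475)/2 = 3.489°

3.489 degrees


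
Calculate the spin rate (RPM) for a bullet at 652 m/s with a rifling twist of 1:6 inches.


twist_m = 6*0.0254 = 0.1524 m
spin = v/twist = 652/0.1524 = 4278.215 rev/s
RPM = spin*60 = 4278.215*60 ≈ 256693 RPM

256693 RPM


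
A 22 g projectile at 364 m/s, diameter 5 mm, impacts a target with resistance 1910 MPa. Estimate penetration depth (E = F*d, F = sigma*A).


A = pi*(d/2)^2 = pi*(5/2)^2 = 19.635 mm^2
E = 0.5*m*v^2 = 0.5*0.022*364^2 = 1457.46 J
depth = E/(sigma*A) = 1457.46 J / (1910 MPa * 19.635 mm^2) = 1457.46/(1910 * 19.635) m = 0.0388626 m ≈ 38.86 mm

38.86 mm


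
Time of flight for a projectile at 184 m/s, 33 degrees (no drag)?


T = 2*v0*sin(theta)/g = 2*184*sin(33°)/9.81 = 20.43 s

20.43 s


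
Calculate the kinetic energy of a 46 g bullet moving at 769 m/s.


E = 0.5*m*v^2 = 0.5*0.046*769^2 = 13601 J

13601 J


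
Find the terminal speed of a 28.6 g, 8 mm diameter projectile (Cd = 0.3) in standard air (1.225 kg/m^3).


A = pi*(d/2)^2 = pi*(8/2000)^2 = 5.02655e-05 m^2
vt = sqrt(2mg/(Cd*rho*A)) = sqrt(2*0.0286*9.81/(0.3 * 1.225 * 5.02655e-05)) = 174.3 m/s

174.3 m/s


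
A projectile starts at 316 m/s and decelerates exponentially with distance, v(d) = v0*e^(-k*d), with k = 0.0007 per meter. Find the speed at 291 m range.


v = v0*exp(-k*d) = 316*exp(-0.0007*291) = 257.8 m/s

257.8 m/s


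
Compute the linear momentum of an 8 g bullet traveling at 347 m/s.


p = m*v = 0.008*347 = 2.776 kg·m/s

2.776 kg·m/s


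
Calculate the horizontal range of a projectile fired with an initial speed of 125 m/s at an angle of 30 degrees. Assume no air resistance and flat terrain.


R = v0^2 * sin(2*theta) / g = 125^2 * sin(2*30°) / 9.81 = 1379 m

1379 m


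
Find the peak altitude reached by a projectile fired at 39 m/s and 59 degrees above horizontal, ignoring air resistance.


H = (v0*sin(theta))^2 / (2g) = (39*sin(59°))^2 / (2*9.81) = 56.96 m

56.96 m


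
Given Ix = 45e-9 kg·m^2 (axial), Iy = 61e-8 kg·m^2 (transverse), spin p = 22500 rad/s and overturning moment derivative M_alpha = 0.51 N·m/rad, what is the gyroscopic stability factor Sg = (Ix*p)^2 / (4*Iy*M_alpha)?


Sg = Ix^2 * p^2 / (4 * Iy * M_alpha) = (45e-9)^2 * 22500^2 / (4 * 61e-8 * 0.51) = 0.8238

0.8238


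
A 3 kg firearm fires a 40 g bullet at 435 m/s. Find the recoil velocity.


v_recoil = m_p * v_p / m_gun = 0.04 * 435 / 3 = 5.8 m/s

5.8 m/s


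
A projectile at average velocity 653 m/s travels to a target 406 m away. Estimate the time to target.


t = d/v = 406/653 = 0.6217 s

0.6217 s


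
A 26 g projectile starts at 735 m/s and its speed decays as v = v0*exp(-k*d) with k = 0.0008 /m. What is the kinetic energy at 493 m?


v = v0*exp(-k*d) = 735*exp(-0.0008*493) = 495.452 m/s
E = 0.5*m*v^2 = 0.5*0.026*495.452^2 = 3191 J

3191 J


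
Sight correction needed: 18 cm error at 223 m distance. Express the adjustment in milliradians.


1 mrad subtends 1 cm per 10 m of range, so adj = error_cm / (dist_m / 10) = 18 / (223/10) = 0.8072 mrad

0.8072 mrad


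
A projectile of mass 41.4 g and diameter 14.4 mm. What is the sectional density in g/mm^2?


SD = m/d^2 = 41.4/14.4^2 = 0.1997 g/mm^2

0.1997 g/mm^2


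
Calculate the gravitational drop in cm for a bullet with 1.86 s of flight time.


drop = 0.5*g*t^2 = 0.5*9.81*1.86^2 = 16.9693 m ≈ 1697 cm

1697 cm


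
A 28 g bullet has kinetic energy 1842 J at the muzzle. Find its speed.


v = sqrt(2*E/m) = sqrt(2*1842/0.028) = 362.7 m/s

362.7 m/s


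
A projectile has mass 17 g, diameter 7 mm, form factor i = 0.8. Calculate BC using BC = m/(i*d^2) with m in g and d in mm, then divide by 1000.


BC = m/(i*d^2*1000) = 17/(0.8 * 7^2 * 1000) = 0.0004337

0.0004337


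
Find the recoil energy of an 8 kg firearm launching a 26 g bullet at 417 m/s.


v_r = m_p*v_p/m_gun = 0.026*417/8 = 1.35525 m/s, E_r = 0.5*m_gun*v_r^2 = 0.5*8*1.35525^2 = 7.347 J

7.347 J


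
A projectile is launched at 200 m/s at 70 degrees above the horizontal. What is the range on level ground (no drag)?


R = v0^2 * sin(2*theta) / g = 200^2 * sin(2*70°) / 9.81 = 2621 m

2621 m


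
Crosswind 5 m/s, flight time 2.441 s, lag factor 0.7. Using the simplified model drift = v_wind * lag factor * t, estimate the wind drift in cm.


drift = v_wind * lag * t = 5 * 0.7 * 2.441 = 8.5435 m ≈ 854.4 cm

854.4 cm


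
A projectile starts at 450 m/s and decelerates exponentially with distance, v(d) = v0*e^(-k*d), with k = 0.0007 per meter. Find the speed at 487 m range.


v = v0*exp(-k*d) = 450*exp(-0.0007*487) = 320 m/s

320 m/s


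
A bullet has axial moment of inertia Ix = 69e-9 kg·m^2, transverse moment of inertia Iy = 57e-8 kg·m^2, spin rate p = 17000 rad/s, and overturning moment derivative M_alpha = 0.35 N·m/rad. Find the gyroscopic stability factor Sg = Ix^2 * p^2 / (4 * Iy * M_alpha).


Sg = Ix^2 * p^2 / (4 * Iy * M_alpha) = (69e-9)^2 * 17000^2 / (4 * 57e-8 * 0.35) = 1.724

1.724


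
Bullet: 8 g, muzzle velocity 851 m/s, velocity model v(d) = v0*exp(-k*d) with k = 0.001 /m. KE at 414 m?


v = v0*exp(-k*d) = 851*exp(-0.001*414) = 562.512 m/s
E = 0.5*m*v^2 = 0.5*0.008*562.512^2 = 1266 J

1266 J


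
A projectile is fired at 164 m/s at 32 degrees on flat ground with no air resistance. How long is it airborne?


T = 2*v0*sin(theta)/g = 2*164*sin(32°)/9.81 = 17.72 s

17.72 s


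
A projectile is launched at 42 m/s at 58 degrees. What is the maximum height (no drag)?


H = (v0*sin(theta))^2 / (2g) = (42*sin(58°))^2 / (2*9.81) = 64.66 m

64.66 m


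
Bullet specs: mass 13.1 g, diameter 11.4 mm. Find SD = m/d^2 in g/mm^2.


SD = m/d^2 = 13.1/11.4^2 = 0.1008 g/mm^2

0.1008 g/mm^2


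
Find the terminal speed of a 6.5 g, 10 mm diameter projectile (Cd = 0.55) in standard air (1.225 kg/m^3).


A = pi*(d/2)^2 = pi*(10/2000)^2 = 7.85398e-05 m^2
vt = sqrt(2mg/(Cd*rho*A)) = sqrt(2*0.0065*9.81/(0.55 * 1.225 * 7.85398e-05)) = 49.09 m/s

49.09 m/s


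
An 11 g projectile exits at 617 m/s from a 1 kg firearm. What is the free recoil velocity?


v_recoil = m_p * v_p / m_gun = 0.011 * 617 / 1 = 6.787 m/s

6.787 m/s


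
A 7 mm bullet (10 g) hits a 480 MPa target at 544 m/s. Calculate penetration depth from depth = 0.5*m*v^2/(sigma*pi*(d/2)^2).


A = pi*(d/2)^2 = pi*(7/2)^2 = 38.4845 mm^2
E = 0.5*m*v^2 = 0.5*0.01*544^2 = 1479.68 J
depth = E/(sigma*A) = 1479.68 J / (480 MPa * 38.4845 mm^2) = 1479.68/(480 * 38.4845) m = 0.0801015 m ≈ 80.1 mm

80.1 mm


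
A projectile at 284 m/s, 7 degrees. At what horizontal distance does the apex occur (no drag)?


R = v0^2*sin(2*theta)/g = 284^2*sin(2*7°)/9.81 = 1989.04 m
apex_dist = R/2 = 1989.04/2 = 994.5 m

994.5 m


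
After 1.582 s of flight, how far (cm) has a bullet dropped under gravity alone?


drop = 0.5*g*t^2 = 0.5*9.81*1.582^2 = 12.2759 m ≈ 1228 cm

1228 cm


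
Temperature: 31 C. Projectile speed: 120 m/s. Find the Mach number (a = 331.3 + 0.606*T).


a = 331.3 + 0.606*(31) = 350.086 m/s
M = v/a = 120/350.086 = 0.3428

0.3428


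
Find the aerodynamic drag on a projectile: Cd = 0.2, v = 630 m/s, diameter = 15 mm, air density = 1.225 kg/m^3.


A = pi*(d/2)^2 = pi*(15/2000)^2 = 1.76715e-04 m^2
Fd = 0.5*Cd*rho*A*v^2 = 0.5*0.2*1.225*1.76715e-04*630^2 = 8.592 N

8.592 N


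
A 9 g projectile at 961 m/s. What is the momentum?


p = m*v = 0.009*961 = 8.649 kg·m/s

8.649 kg·m/s


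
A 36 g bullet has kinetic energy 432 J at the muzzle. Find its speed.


v = sqrt(2*E/m) = sqrt(2*432/0.036) = 154.9 m/s

154.9 m/s


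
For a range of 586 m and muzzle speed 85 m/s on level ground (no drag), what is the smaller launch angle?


sin(2*theta) = R*g/v0^2 = 586*9.81/85^2 = 0.795662, theta = arcsin(0.795662)/2 = 26.36°

26.36 degrees


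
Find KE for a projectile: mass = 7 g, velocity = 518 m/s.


E = 0.5*m*v^2 = 0.5*0.007*518^2 = 939.1 J

939.1 J


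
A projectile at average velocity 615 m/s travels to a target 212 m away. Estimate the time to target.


t = d/v = 212/615 = 0.3447 s

0.3447 s


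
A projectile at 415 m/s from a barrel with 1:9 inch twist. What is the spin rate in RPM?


twist_m = 9*0.0254 = 0.2286 m
spin = v/twist = 415/0.2286 = 1815.398 rev/s
RPM = spin*60 = 1815.398*60 ≈ 108924 RPM

108924 RPM


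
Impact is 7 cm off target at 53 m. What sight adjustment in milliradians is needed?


1 mrad subtends 1 cm per 10 m of range, so adj = error_cm / (dist_m / 10) = 7 / (53/10) = 1.321 mrad

1.321 mrad


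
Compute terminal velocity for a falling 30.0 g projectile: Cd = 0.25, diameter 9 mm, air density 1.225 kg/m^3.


A = pi*(d/2)^2 = pi*(9/2000)^2 = 6.36173e-05 m^2
vt = sqrt(2mg/(Cd*rho*A)) = sqrt(2*0.03*9.81/(0.25 * 1.225 * 6.36173e-05)) = 173.8 m/s

173.8 m/s


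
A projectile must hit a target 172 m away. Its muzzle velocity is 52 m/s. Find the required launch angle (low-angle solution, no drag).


sin(2*theta) = R*g/v0^2 = 172*9.81/52^2 = 0.624009, theta = arcsin(0.624009)/2 = 19.3°

19.3 degrees


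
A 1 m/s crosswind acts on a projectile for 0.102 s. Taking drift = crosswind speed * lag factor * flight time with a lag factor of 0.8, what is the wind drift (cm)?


drift = v_wind * lag * t = 1 * 0.8 * 0.102 = 0.0816 m ≈ 8.16 cm

8.16 cm


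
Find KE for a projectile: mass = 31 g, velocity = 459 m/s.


E = 0.5*m*v^2 = 0.5*0.031*459^2 = 3266 J

3266 J


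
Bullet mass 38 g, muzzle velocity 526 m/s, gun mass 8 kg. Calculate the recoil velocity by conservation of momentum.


v_recoil = m_p * v_p / m_gun = 0.038 * 526 / 8 = 2.498 m/s

2.498 m/s


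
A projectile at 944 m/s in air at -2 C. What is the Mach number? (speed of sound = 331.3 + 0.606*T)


a = 331.3 + 0.606*(-2) = 330.088 m/s
M = v/a = 944/330.088 = 2.86

2.86


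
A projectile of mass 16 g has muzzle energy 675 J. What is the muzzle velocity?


v = sqrt(2*E/m) = sqrt(2*675/0.016) = 290.5 m/s

290.5 m/s


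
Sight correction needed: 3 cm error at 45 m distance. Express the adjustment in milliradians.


1 mrad subtends 1 cm per 10 m of range, so adj = error_cm / (dist_m / 10) = 3 / (45/10) = 0.6667 mrad

0.6667 mrad


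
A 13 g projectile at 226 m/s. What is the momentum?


p = m*v = 0.013*226 = 2.938 kg·m/s

2.938 kg·m/s


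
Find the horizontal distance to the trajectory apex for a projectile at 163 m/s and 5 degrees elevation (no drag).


R = v0^2*sin(2*theta)/g = 163^2*sin(2*5°)/9.81 = 470.302 m
apex_dist = R/2 = 470.302/2 = 235.2 m

235.2 m


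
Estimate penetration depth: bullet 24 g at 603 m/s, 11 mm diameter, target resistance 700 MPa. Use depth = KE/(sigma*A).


A = pi*(d/2)^2 = pi*(11/2)^2 = 95.0332 mm^2
E = 0.5*m*v^2 = 0.5*0.024*603^2 = 4363.31 J
depth = E/(sigma*A) = 4363.31 J / (700 MPa * 95.0332 mm^2) = 4363.31/(700 * 95.0332) m = 0.0655907 m ≈ 65.59 mm

65.59 mm


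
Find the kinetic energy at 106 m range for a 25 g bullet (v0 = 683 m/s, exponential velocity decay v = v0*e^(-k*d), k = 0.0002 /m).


v = v0*exp(-k*d) = 683*exp(-0.0002*106) = 668.673 m/s
E = 0.5*m*v^2 = 0.5*0.025*668.673^2 = 5589 J

5589 J


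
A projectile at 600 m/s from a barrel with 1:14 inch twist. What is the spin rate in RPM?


twist_m = 14*0.0254 = 0.3556 m
spin = v/twist = 600/0.3556 = 1687.289 rev/s
RPM = spin*60 = 1687.289*60 ≈ 101237 RPM

101237 RPM


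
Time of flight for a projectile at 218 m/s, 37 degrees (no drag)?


T = 2*v0*sin(theta)/g = 2*218*sin(37°)/9.81 = 26.75 s

26.75 s


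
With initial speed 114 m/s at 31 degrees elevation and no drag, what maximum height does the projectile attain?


H = (v0*sin(theta))^2 / (2g) = (114*sin(31°))^2 / (2*9.81) = 175.7 m

175.7 m


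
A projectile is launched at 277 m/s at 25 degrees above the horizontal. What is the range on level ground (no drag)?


R = v0^2 * sin(2*theta) / g = 277^2 * sin(2*25°) / 9.81 = 5992 m

5992 m


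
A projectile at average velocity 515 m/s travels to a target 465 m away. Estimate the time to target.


t = d/v = 465/515 = 0.9029 s

0.9029 s


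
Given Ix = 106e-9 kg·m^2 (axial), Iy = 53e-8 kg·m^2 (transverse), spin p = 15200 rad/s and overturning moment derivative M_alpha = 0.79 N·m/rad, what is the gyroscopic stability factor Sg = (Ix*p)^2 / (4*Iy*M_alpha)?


Sg = Ix^2 * p^2 / (4 * Iy * M_alpha) = (106e-9)^2 * 15200^2 / (4 * 53e-8 * 0.79) = 1.55

1.55


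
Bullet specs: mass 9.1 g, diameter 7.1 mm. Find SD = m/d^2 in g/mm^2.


SD = m/d^2 = 9.1/7.1^2 = 0.1805 g/mm^2

0.1805 g/mm^2


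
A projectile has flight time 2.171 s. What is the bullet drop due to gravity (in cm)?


drop = 0.5*g*t^2 = 0.5*9.81*2.171^2 = 23.1184 m ≈ 2312 cm

2312 cm


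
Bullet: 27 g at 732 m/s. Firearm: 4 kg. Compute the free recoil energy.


v_r = m_p*v_p/m_gun = 0.027*732/4 = 4.941 m/s, E_r = 0.5*m_gun*v_r^2 = 0.5*4*4.941^2 = 48.83 J

48.83 J


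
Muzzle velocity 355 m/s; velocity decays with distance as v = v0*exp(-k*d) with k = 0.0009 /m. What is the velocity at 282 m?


v = v0*exp(-k*d) = 355*exp(-0.0009*282) = 275.4 m/s

275.4 m/s


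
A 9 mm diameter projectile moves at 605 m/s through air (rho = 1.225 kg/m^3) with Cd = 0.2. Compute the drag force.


A = pi*(d/2)^2 = pi*(9/2000)^2 = 6.36173e-05 m^2
Fd = 0.5*Cd*rho*A*v^2 = 0.5*0.2*1.225*6.36173e-05*605^2 = 2.852 N

2.852 N


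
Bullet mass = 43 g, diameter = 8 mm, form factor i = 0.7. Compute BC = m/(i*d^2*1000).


BC = m/(i*d^2*1000) = 43/(0.7 * 8^2 * 1000) = 0.0009598

0.0009598


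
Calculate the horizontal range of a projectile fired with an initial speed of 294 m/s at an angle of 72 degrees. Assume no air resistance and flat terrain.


R = v0^2 * sin(2*theta) / g = 294^2 * sin(2*72°) / 9.81 = 5179 m

5179 m


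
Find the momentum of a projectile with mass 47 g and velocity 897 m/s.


p = m*v = 0.047*897 = 42.16 kg·m/s

42.16 kg·m/s


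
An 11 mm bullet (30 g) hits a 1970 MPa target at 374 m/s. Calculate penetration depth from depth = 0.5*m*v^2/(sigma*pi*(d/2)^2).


A = pi*(d/2)^2 = pi*(11/2)^2 = 95.0332 mm^2
E = 0.5*m*v^2 = 0.5*0.03*374^2 = 2098.14 J
depth = E/(sigma*A) = 2098.14 J / (1970 MPa * 95.0332 mm^2) = 2098.14/(1970 * 95.0332) m = 0.0112071 m ≈ 11.21 mm

11.21 mm


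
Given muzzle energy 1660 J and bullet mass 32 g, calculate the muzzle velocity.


v = sqrt(2*E/m) = sqrt(2*1660/0.032) = 322.1 m/s

322.1 m/s


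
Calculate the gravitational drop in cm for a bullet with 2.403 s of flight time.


drop = 0.5*g*t^2 = 0.5*9.81*2.403^2 = 28.3235 m ≈ 2832 cm

2832 cm


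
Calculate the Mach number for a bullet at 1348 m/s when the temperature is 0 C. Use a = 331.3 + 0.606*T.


a = 331.3 + 0.606*(0) = 331.3 m/s
M = v/a = 1348/331.3 = 4.069

4.069


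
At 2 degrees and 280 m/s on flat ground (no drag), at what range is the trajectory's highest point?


R = v0^2*sin(2*theta)/g = 280^2*sin(2*2°)/9.81 = 557.483 m
apex_dist = R/2 = 557.483/2 = 278.7 m

278.7 m


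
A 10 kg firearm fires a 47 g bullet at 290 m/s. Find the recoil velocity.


v_recoil = m_p * v_p / m_gun = 0.047 * 290 / 10 = 1.363 m/s

1.363 m/s


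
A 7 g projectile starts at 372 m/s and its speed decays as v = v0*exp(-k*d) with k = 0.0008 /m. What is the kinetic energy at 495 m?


v = v0*exp(-k*d) = 372*exp(-0.0008*495) = 250.358 m/s
E = 0.5*m*v^2 = 0.5*0.007*250.358^2 = 219.4 J

219.4 J


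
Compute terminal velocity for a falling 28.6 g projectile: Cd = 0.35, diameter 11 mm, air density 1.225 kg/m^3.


A = pi*(d/2)^2 = pi*(11/2000)^2 = 9.50332e-05 m^2
vt = sqrt(2mg/(Cd*rho*A)) = sqrt(2*0.0286*9.81/(0.35 * 1.225 * 9.50332e-05)) = 117.4 m/s

117.4 m/s


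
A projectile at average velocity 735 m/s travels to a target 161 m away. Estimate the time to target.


t = d/v = 161/735 = 0.219 s

0.219 s


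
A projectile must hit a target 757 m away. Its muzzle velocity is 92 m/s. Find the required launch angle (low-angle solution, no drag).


sin(2*theta) = R*g/v0^2 = 757*9.81/92^2 = 0.877383, theta = arcsin(0.877383)/2 = 30.66°

30.66 degrees


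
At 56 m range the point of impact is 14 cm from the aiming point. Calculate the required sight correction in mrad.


1 mrad subtends 1 cm per 10 m of range, so adj = error_cm / (dist_m / 10) = 14 / (56/10) = 2.5 mrad

2.5 mrad


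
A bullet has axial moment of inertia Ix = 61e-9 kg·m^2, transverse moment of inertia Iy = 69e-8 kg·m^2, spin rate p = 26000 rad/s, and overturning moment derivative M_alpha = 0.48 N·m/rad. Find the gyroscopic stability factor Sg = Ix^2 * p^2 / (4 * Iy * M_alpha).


Sg = Ix^2 * p^2 / (4 * Iy * M_alpha) = (61e-9)^2 * 26000^2 / (4 * 69e-8 * 0.48) = 1.899

1.899


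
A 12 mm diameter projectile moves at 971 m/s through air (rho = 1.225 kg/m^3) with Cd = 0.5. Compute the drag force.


A = pi*(d/2)^2 = pi*(12/2000)^2 = 1.13097e-04 m^2
Fd = 0.5*Cd*rho*A*v^2 = 0.5*0.5*1.225*1.13097e-04*971^2 = 32.66 N

32.66 N


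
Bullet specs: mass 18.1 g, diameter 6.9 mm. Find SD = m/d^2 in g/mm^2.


SD = m/d^2 = 18.1/6.9^2 = 0.3802 g/mm^2

0.3802 g/mm^2


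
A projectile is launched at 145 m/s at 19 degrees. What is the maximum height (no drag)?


H = (v0*sin(theta))^2 / (2g) = (145*sin(19°))^2 / (2*9.81) = 113.6 m

113.6 m


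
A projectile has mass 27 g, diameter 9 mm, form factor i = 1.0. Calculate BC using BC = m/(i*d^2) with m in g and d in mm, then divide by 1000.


BC = m/(i*d^2*1000) = 27/(1.0 * 9^2 * 1000) = 0.0003333

0.0003333


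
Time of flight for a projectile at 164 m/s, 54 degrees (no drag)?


T = 2*v0*sin(theta)/g = 2*164*sin(54°)/9.81 = 27.05 s

27.05 s


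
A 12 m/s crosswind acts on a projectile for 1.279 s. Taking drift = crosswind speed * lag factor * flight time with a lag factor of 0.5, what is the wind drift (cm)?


drift = v_wind * lag * t = 12 * 0.5 * 1.279 = 7.674 m ≈ 767.4 cm

767.4 cm


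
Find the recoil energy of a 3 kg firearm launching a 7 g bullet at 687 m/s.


v_r = m_p*v_p/m_gun = 0.007*687/3 = 1.603 m/s, E_r = 0.5*m_gun*v_r^2 = 0.5*3*1.603^2 = 3.854 J

3.854 J


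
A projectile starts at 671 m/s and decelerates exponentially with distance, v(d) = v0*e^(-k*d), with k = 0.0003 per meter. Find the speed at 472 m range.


v = v0*exp(-k*d) = 671*exp(-0.0003*472) = 582.4 m/s

582.4 m/s


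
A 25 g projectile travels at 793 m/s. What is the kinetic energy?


E = 0.5*m*v^2 = 0.5*0.025*793^2 = 7861 J

7861 J


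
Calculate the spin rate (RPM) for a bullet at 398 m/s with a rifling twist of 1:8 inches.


twist_m = 8*0.0254 = 0.2032 m
spin = v/twist = 398/0.2032 = 1958.661 rev/s
RPM = spin*60 = 1958.661*60 ≈ 117520 RPM

117520 RPM


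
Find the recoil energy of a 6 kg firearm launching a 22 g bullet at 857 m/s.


v_r = m_p*v_p/m_gun = 0.022*857/6 = 3.14233 m/s, E_r = 0.5*m_gun*v_r^2 = 0.5*6*3.14233^2 = 29.62 J

29.62 J


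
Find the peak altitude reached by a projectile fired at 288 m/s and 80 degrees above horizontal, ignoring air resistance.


H = (v0*sin(theta))^2 / (2g) = (288*sin(80°))^2 / (2*9.81) = 4100 m

4100 m


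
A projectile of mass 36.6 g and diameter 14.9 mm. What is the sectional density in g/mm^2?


SD = m/d^2 = 36.6/14.9^2 = 0.1649 g/mm^2

0.1649 g/mm^2


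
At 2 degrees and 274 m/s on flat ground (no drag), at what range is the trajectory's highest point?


R = v0^2*sin(2*theta)/g = 274^2*sin(2*2°)/9.81 = 533.847 m
apex_dist = R/2 = 533.847/2 = 266.9 m

266.9 m


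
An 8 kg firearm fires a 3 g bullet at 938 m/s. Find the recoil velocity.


v_recoil = m_p * v_p / m_gun = 0.003 * 938 / 8 = 0.3518 m/s

0.3518 m/s


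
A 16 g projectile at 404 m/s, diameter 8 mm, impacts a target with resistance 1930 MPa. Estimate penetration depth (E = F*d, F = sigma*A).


A = pi*(d/2)^2 = pi*(8/2)^2 = 50.2655 mm^2
E = 0.5*m*v^2 = 0.5*0.016*404^2 = 1305.73 J
depth = E/(sigma*A) = 1305.73 J / (1930 MPa * 50.2655 mm^2) = 1305.73/(1930 * 50.2655) m = 0.0134594 m ≈ 13.46 mm

13.46 mm


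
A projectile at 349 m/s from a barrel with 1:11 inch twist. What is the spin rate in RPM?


twist_m = 11*0.0254 = 0.2794 m
spin = v/twist = 349/0.2794 = 1249.105 rev/s
RPM = spin*60 = 1249.105*60 ≈ 74946 RPM

74946 RPM


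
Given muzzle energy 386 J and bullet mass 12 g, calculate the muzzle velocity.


v = sqrt(2*E/m) = sqrt(2*386/0.012) = 253.6 m/s

253.6 m/s


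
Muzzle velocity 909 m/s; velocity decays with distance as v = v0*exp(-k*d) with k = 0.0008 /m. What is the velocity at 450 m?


v = v0*exp(-k*d) = 909*exp(-0.0008*450) = 634.2 m/s

634.2 m/s


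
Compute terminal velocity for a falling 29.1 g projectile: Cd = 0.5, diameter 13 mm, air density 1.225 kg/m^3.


A = pi*(d/2)^2 = pi*(13/2000)^2 = 1.32732e-04 m^2
vt = sqrt(2mg/(Cd*rho*A)) = sqrt(2*0.0291*9.81/(0.5 * 1.225 * 1.32732e-04)) = 83.8 m/s

83.8 m/s


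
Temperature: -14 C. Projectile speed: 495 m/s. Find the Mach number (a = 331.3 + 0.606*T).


a = 331.3 + 0.606*(-14) = 322.816 m/s
M = v/a = 495/322.816 = 1.533

1.533


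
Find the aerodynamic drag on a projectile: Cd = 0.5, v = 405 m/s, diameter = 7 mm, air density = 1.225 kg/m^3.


A = pi*(d/2)^2 = pi*(7/2000)^2 = 3.84845e-05 m^2
Fd = 0.5*Cd*rho*A*v^2 = 0.5*0.5*1.225*3.84845e-05*405^2 = 1.933 N

1.933 N


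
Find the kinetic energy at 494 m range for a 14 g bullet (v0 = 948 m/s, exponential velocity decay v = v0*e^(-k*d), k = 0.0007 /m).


v = v0*exp(-k*d) = 948*exp(-0.0007*494) = 670.856 m/s
E = 0.5*m*v^2 = 0.5*0.014*670.856^2 = 3150 J

3150 J


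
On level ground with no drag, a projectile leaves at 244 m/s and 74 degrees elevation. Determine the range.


R = v0^2 * sin(2*theta) / g = 244^2 * sin(2*74°) / 9.81 = 3216 m

3216 m


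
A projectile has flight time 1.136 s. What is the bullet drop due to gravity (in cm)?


drop = 0.5*g*t^2 = 0.5*9.81*1.136^2 = 6.32988 m ≈ 633 cm

633 cm


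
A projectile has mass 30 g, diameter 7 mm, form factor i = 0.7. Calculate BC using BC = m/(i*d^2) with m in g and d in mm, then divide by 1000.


BC = m/(i*d^2*1000) = 30/(0.7 * 7^2 * 1000) = 0.0008746

0.0008746


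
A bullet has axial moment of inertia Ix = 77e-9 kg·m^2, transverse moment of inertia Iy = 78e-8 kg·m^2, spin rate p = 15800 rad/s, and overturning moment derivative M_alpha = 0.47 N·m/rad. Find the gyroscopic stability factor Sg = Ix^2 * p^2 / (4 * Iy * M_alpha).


Sg = Ix^2 * p^2 / (4 * Iy * M_alpha) = (77e-9)^2 * 15800^2 / (4 * 78e-8 * 0.47) = 1.009

1.009


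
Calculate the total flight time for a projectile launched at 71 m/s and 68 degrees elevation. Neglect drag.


T = 2*v0*sin(theta)/g = 2*71*sin(68°)/9.81 = 13.42 s

13.42 s


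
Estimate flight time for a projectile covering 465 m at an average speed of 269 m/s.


t = d/v = 465/269 = 1.729 s

1.729 s


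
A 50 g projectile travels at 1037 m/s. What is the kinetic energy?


E = 0.5*m*v^2 = 0.5*0.05*1037^2 = 26884 J

26884 J


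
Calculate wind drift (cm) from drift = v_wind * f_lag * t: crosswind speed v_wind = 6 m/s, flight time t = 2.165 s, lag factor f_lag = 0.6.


drift = v_wind * lag * t = 6 * 0.6 * 2.165 = 7.794 m ≈ 779.4 cm

779.4 cm


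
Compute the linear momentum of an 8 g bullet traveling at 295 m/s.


p = m*v = 0.008*295 = 2.36 kg·m/s

2.36 kg·m/s


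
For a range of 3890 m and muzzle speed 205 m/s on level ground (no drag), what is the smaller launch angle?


sin(2*theta) = R*g/v0^2 = 3890*9.81/205^2 = 0.908052, theta = arcsin(0.908052)/2 = 32.62°

32.62 degrees


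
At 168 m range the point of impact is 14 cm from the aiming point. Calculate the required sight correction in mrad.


1 mrad subtends 1 cm per 10 m of range, so adj = error_cm / (dist_m / 10) = 14 / (168/10) = 0.8333 mrad

0.8333 mrad


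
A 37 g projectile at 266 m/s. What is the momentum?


p = m*v = 0.037*266 = 9.842 kg·m/s

9.842 kg·m/s


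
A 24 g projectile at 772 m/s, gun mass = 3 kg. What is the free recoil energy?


v_r = m_p*v_p/m_gun = 0.024*772/3 = 6.176 m/s, E_r = 0.5*m_gun*v_r^2 = 0.5*3*6.176^2 = 57.21 J

57.21 J


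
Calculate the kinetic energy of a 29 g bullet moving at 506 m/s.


E = 0.5*m*v^2 = 0.5*0.029*506^2 = 3713 J

3713 J


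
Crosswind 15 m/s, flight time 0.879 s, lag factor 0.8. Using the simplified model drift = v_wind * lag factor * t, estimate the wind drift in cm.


drift = v_wind * lag * t = 15 * 0.8 * 0.879 = 10.548 m ≈ 1055 cm

1055 cm


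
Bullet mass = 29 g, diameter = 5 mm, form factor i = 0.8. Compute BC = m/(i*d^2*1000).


BC = m/(i*d^2*1000) = 29/(0.8 * 5^2 * 1000) = 0.00145

0.00145


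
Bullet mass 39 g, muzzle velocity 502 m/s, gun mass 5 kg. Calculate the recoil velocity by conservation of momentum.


v_recoil = m_p * v_p / m_gun = 0.039 * 502 / 5 = 3.916 m/s

3.916 m/s


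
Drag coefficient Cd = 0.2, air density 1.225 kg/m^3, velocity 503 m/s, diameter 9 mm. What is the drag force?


A = pi*(d/2)^2 = pi*(9/2000)^2 = 6.36173e-05 m^2
Fd = 0.5*Cd*rho*A*v^2 = 0.5*0.2*1.225*6.36173e-05*503^2 = 1.972 N

1.972 N


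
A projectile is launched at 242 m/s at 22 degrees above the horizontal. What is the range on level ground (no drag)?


R = v0^2 * sin(2*theta) / g = 242^2 * sin(2*22°) / 9.81 = 4147 m

4147 m


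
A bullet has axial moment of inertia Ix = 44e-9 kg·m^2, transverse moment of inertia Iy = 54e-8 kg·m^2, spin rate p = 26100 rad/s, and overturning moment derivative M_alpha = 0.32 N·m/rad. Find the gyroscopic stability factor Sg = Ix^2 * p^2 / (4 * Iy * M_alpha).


Sg = Ix^2 * p^2 / (4 * Iy * M_alpha) = (44e-9)^2 * 26100^2 / (4 * 54e-8 * 0.32) = 1.908

1.908


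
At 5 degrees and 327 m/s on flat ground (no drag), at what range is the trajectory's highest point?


R = v0^2*sin(2*theta)/g = 327^2*sin(2*5°)/9.81 = 1892.77 m
apex_dist = R/2 = 1892.77/2 = 946.4 m

946.4 m


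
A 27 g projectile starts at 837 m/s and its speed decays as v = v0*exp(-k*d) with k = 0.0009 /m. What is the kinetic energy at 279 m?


v = v0*exp(-k*d) = 837*exp(-0.0009*279) = 651.14 m/s
E = 0.5*m*v^2 = 0.5*0.027*651.14^2 = 5724 J

5724 J


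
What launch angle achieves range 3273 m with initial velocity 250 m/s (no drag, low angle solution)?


sin(2*theta) = R*g/v0^2 = 3273*9.81/250^2 = 0.51373, theta = arcsin(0.51373)/2 = 15.46°

15.46 degrees


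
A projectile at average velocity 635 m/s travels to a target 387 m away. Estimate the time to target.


t = d/v = 387/635 = 0.6094 s

0.6094 s


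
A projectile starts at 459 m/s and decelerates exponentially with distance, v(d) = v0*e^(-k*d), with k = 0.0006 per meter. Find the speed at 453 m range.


v = v0*exp(-k*d) = 459*exp(-0.0006*453) = 349.8 m/s

349.8 m/s


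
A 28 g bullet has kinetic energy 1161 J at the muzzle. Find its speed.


v = sqrt(2*E/m) = sqrt(2*1161/0.028) = 288 m/s

288 m/s


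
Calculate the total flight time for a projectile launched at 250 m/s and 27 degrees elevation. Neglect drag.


T = 2*v0*sin(theta)/g = 2*250*sin(27°)/9.81 = 23.14 s

23.14 s


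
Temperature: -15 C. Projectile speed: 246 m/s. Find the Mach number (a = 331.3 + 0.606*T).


a = 331.3 + 0.606*(-15) = 322.21 m/s
M = v/a = 246/322.21 = 0.7635

0.7635


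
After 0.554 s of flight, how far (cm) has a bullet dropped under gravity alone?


drop = 0.5*g*t^2 = 0.5*9.81*0.554^2 = 1.50542 m ≈ 150.5 cm

150.5 cm


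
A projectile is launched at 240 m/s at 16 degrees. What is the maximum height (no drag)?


H = (v0*sin(theta))^2 / (2g) = (240*sin(16°))^2 / (2*9.81) = 223 m

223 m


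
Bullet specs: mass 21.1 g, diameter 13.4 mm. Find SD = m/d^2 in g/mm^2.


SD = m/d^2 = 21.1/13.4^2 = 0.1175 g/mm^2

0.1175 g/mm^2


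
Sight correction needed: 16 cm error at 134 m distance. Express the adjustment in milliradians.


1 mrad subtends 1 cm per 10 m of range, so adj = error_cm / (dist_m / 10) = 16 / (134/10) = 1.194 mrad

1.194 mrad


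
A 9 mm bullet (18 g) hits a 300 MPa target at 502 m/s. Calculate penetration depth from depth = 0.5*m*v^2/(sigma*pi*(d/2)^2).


A = pi*(d/2)^2 = pi*(9/2)^2 = 63.6173 mm^2
E = 0.5*m*v^2 = 0.5*0.018*502^2 = 2268.04 J
depth = E/(sigma*A) = 2268.04 J / (300 MPa * 63.6173 mm^2) = 2268.04/(300 * 63.6173) m = 0.118838 m ≈ 118.8 mm

118.8 mm


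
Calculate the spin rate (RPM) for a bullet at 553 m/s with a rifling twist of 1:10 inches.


twist_m = 10*0.0254 = 0.254 m
spin = v/twist = 553/0.254 = 2177.165 rev/s
RPM = spin*60 = 2177.165*60 ≈ 130630 RPM

130630 RPM


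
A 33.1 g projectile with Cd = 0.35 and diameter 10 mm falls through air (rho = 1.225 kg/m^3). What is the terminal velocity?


A = pi*(d/2)^2 = pi*(10/2000)^2 = 7.85398e-05 m^2
vt = sqrt(2mg/(Cd*rho*A)) = sqrt(2*0.0331*9.81/(0.35 * 1.225 * 7.85398e-05)) = 138.9 m/s

138.9 m/s


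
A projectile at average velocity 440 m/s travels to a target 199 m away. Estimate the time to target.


t = d/v = 199/440 = 0.4523 s

0.4523 s


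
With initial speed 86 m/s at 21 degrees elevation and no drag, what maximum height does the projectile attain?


H = (v0*sin(theta))^2 / (2g) = (86*sin(21°))^2 / (2*9.81) = 48.41 m

48.41 m


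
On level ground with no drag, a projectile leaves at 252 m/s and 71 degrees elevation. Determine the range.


R = v0^2 * sin(2*theta) / g = 252^2 * sin(2*71°) / 9.81 = 3985 m

3985 m


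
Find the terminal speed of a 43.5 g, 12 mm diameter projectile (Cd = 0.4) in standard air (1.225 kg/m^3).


A = pi*(d/2)^2 = pi*(12/2000)^2 = 1.13097e-04 m^2
vt = sqrt(2mg/(Cd*rho*A)) = sqrt(2*0.0435*9.81/(0.4 * 1.225 * 1.13097e-04)) = 124.1 m/s

124.1 m/s


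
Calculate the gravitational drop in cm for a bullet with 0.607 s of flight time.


drop = 0.5*g*t^2 = 0.5*9.81*0.607^2 = 1.80724 m ≈ 180.7 cm

180.7 cm


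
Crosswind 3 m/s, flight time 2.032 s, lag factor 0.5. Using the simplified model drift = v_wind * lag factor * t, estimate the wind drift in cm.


drift = v_wind * lag * t = 3 * 0.5 * 2.032 = 3.048 m ≈ 304.8 cm

304.8 cm


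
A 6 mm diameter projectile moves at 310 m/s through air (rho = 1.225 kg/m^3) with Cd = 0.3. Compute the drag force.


A = pi*(d/2)^2 = pi*(6/2000)^2 = 2.82743e-05 m^2
Fd = 0.5*Cd*rho*A*v^2 = 0.5*0.3*1.225*2.82743e-05*310^2 = 0.4993 N

0.4993 N


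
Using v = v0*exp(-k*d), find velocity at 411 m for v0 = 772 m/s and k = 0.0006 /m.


v = v0*exp(-k*d) = 772*exp(-0.0006*411) = 603.3 m/s

603.3 m/s


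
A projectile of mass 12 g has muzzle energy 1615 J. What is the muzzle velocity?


v = sqrt(2*E/m) = sqrt(2*1615/0.012) = 518.8 m/s

518.8 m/s


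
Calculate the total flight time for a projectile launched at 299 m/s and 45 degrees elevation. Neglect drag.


T = 2*v0*sin(theta)/g = 2*299*sin(45°)/9.81 = 43.1 s

43.1 s


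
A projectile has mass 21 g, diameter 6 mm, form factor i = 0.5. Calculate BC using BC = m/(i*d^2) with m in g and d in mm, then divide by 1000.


BC = m/(i*d^2*1000) = 21/(0.5 * 6^2 * 1000) = 0.001167

0.001167


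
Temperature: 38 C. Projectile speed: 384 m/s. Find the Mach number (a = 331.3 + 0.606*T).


a = 331.3 + 0.606*(38) = 354.328 m/s
M = v/a = 384/354.328 = 1.084

1.084


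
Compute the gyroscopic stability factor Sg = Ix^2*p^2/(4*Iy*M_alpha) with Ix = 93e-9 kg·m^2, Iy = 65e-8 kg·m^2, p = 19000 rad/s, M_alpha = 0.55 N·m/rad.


Sg = Ix^2 * p^2 / (4 * Iy * M_alpha) = (93e-9)^2 * 19000^2 / (4 * 65e-8 * 0.55) = 2.183

2.183


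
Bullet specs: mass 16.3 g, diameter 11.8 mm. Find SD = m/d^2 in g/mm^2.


SD = m/d^2 = 16.3/11.8^2 = 0.1171 g/mm^2

0.1171 g/mm^2


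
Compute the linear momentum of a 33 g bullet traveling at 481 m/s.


p = m*v = 0.033*481 = 15.87 kg·m/s

15.87 kg·m/s


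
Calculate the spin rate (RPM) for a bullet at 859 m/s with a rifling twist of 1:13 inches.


twist_m = 13*0.0254 = 0.3302 m
spin = v/twist = 859/0.3302 = 2601.454 rev/s
RPM = spin*60 = 2601.454*60 ≈ 156087 RPM

156087 RPM


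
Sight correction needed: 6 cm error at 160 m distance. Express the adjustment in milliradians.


1 mrad subtends 1 cm per 10 m of range, so adj = error_cm / (dist_m / 10) = 6 / (160/10) = 0.375 mrad

0.375 mrad


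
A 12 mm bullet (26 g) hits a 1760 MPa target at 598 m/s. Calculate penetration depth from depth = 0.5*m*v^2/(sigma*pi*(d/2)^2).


A = pi*(d/2)^2 = pi*(12/2)^2 = 113.097 mm^2
E = 0.5*m*v^2 = 0.5*0.026*598^2 = 4648.85 J
depth = E/(sigma*A) = 4648.85 J / (1760 MPa * 113.097 mm^2) = 4648.85/(1760 * 113.097) m = 0.023355 m ≈ 23.36 mm

23.36 mm


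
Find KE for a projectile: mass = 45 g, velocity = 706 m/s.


E = 0.5*m*v^2 = 0.5*0.045*706^2 = 11215 J

11215 J


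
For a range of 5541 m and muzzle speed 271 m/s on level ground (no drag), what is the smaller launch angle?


sin(2*theta) = R*g/v0^2 = 5541*9.81/271^2 = 0.740148, theta = arcsin(0.740148)/2 = 23.87°

23.87 degrees


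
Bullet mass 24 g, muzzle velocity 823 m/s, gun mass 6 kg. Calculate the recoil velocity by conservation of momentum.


v_recoil = m_p * v_p / m_gun = 0.024 * 823 / 6 = 3.292 m/s

3.292 m/s


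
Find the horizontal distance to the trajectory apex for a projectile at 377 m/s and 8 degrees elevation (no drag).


R = v0^2*sin(2*theta)/g = 377^2*sin(2*8°)/9.81 = 3993.48 m
apex_dist = R/2 = 3993.48/2 = 1997 m

1997 m


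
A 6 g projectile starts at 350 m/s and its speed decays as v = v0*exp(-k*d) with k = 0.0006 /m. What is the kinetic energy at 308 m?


v = v0*exp(-k*d) = 350*exp(-0.0006*308) = 290.945 m/s
E = 0.5*m*v^2 = 0.5*0.006*290.945^2 = 253.9 J

253.9 J


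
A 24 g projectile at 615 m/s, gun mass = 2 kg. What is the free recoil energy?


v_r = m_p*v_p/m_gun = 0.024*615/2 = 7.38 m/s, E_r = 0.5*m_gun*v_r^2 = 0.5*2*7.38^2 = 54.46 J

54.46 J


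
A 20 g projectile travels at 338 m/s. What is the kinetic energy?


E = 0.5*m*v^2 = 0.5*0.02*338^2 = 1142 J

1142 J


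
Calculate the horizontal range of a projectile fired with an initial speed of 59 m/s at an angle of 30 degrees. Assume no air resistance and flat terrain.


R = v0^2 * sin(2*theta) / g = 59^2 * sin(2*30°) / 9.81 = 307.3 m

307.3 m


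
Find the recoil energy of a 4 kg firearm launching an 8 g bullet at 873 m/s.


v_r = m_p*v_p/m_gun = 0.008*873/4 = 1.746 m/s, E_r = 0.5*m_gun*v_r^2 = 0.5*4*1.746^2 = 6.097 J

6.097 J


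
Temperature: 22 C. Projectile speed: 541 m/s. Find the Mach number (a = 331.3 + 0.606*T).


a = 331.3 + 0.606*(22) = 344.632 m/s
M = v/a = 541/344.632 = 1.57

1.57


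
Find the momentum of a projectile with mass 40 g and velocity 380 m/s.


p = m*v = 0.04*380 = 15.2 kg·m/s

15.2 kg·m/s


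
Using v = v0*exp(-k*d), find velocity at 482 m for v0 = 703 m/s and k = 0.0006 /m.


v = v0*exp(-k*d) = 703*exp(-0.0006*482) = 526.5 m/s

526.5 m/s


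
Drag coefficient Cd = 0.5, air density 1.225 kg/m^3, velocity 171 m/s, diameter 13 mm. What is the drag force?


A = pi*(d/2)^2 = pi*(13/2000)^2 = 1.32732e-04 m^2
Fd = 0.5*Cd*rho*A*v^2 = 0.5*0.5*1.225*1.32732e-04*171^2 = 1.189 N

1.189 N


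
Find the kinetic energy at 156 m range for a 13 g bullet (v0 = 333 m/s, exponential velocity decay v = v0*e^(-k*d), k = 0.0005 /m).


v = v0*exp(-k*d) = 333*exp(-0.0005*156) = 308.013 m/s
E = 0.5*m*v^2 = 0.5*0.013*308.013^2 = 616.7 J

616.7 J


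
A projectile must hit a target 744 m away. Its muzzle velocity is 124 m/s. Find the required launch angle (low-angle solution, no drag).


sin(2*theta) = R*g/v0^2 = 744*9.81/124^2 = 0.474677, theta = arcsin(0.474677)/2 = 14.17°

14.17 degrees


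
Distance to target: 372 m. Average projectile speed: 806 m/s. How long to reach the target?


t = d/v = 372/806 = 0.4615 s

0.4615 s


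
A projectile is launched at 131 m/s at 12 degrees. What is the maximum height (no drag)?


H = (v0*sin(theta))^2 / (2g) = (131*sin(12°))^2 / (2*9.81) = 37.81 m

37.81 m


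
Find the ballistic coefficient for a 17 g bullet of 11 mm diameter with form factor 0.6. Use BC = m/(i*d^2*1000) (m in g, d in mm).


BC = m/(i*d^2*1000) = 17/(0.6 * 11^2 * 1000) = 0.0002342

0.0002342


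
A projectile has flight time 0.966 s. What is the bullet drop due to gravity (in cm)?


drop = 0.5*g*t^2 = 0.5*9.81*0.966^2 = 4.57713 m ≈ 457.7 cm

457.7 cm


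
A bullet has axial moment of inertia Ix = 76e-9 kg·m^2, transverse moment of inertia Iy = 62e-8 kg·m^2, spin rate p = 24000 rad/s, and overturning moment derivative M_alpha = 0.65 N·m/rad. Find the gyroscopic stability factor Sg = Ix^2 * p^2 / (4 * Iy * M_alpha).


Sg = Ix^2 * p^2 / (4 * Iy * M_alpha) = (76e-9)^2 * 24000^2 / (4 * 62e-8 * 0.65) = 2.064

2.064
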